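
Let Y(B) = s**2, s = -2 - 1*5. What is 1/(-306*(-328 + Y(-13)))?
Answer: 1/85374 ≈ 1.1713e-5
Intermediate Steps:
s = -7 (s = -2 - 5 = -7)
Y(B) = 49 (Y(B) = (-7)**2 = 49)
1/(-306*(-328 + Y(-13))) = 1/(-306*(-328 + 49)) = 1/(-306*(-279)) = 1/85374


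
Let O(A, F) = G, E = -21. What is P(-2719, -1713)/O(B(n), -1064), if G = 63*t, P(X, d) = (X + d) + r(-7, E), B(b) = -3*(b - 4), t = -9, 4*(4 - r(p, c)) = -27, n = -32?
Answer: 655/84 ≈ 7.7976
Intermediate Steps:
r(p, c) = 43/4 (r(p, c) = 4 - ¼*(-27) = 4 + 27/4 = 43/4)
B(b) = 12 - 3*b (B(b) = -3*(-4 + b) = 12 - 3*b)
P(X, d) = 43/4 + X + d (P(X, d) = (X + d) + 43/4 = 43/4 + X + d)
G = -567 (G = 63*(-9) = -567)
O(A, F) = -567
P(-2719, -1713)/O(B(n), -1064) = (43/4 - 2719 - 1713)/(-567) = -17685/4*(-1/567) = 655/84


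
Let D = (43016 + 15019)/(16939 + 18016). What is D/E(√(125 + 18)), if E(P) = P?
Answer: 11607*√143/999713 ≈ 0.13884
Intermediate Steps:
D = 11607/6991 (D = 58035/34955 = 58035*(1/34955) = 11607/6991 ≈ 1.6603)
D/E(√(125 + 18)) = 11607/(6991*(√(125 + 18))) = 11607/(6991*(√143)) = 11607*(√143/143)/6991 = 11607*√143/999713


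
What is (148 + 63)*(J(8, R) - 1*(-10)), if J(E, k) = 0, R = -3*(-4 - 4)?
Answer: 2110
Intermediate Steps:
R = 24 (R = -3*(-8) = 24)
(148 + 63)*(J(8, R) - 1*(-10)) = (148 + 63)*(0 - 1*(-10)) = 211*(0 + 10) = 211*10 = 2110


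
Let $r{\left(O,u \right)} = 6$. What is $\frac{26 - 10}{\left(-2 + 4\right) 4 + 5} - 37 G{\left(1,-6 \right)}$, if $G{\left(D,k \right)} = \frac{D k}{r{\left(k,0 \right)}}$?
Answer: $\frac{497}{13} \approx 38.231$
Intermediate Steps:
$G{\left(D,k \right)} = \frac{D k}{6}$
$\frac{26 - 10}{\left(-2 + 4\right) 4 + 5} - 37 G{\left(1,-6 \right)} = \frac{26 - 10}{\left(-2 + 4\right) 4 + 5} - 37 \cdot \frac{1}{6} \cdot 1 \left(-6\right) = \frac{16}{2 \cdot 4 + 5} - -37 = \frac{16}{8 + 5} + 37 = \frac{16}{13} + 37 = \frac{497}{13}$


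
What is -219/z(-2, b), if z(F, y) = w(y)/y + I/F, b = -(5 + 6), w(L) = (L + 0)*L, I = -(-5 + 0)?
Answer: 146/9 ≈ 16.222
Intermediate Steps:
I = 5 (I = -1*(-5) = 5)
w(L) = L² (w(L) = L*L = L²)
b = -11 (b = -1*11 = -11)
z(F, y) = y + 5/F (z(F, y) = y²/y + 5/F = y + 5/F)
-219/z(-2, b) = -219/(-11 + 5/(-2)) = -219/(-11 + 5*(-½)) = -219/(-11 - 5/2) = -219/(-27/2) = -219*(-2/27) = 146/9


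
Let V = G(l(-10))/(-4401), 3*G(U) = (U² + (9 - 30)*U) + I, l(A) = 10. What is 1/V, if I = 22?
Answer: 13203/88 ≈ 150.03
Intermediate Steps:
G(U) = 22/3 - 7*U + U²/3 (G(U) = ((U² + (9 - 30)*U) + 22)/3 = ((U² - 21*U) + 22)/3 = (22 + U² - 21*U)/3 = 22/3 - 7*U + U²/3)
V = 88/13203 (V = (22/3 - 7*10 + (⅓)*10²)/(-4401) = (22/3 - 70 + (⅓)*100)*(-1/4401) = (22/3 - 70 + 100/3)*(-1/4401) = -88/3*(-1/4401) = 88/13203 ≈ 0.0066652)
1/V = 1/(88/13203) = 13203/88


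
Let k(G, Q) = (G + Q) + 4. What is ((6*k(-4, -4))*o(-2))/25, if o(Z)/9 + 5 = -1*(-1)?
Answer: 864/25 ≈ 34.560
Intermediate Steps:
k(G, Q) = 4 + G + Q
o(Z) = -36 (o(Z) = -45 + 9*(-1*(-1)) = -45 + 9*1 = -45 + 9 = -36)
((6*k(-4, -4))*o(-2))/25 = ((6*(4 - 4 - 4))*(-36))/25 = ((6*(-4))*(-36))*(1/25) = -24*(-36)*(1/25) = 864*(1/25) = 864/25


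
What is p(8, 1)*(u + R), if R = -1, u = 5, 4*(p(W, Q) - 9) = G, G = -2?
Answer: 34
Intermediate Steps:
p(W, Q) = 17/2 (p(W, Q) = 9 + (1/4)*(-2) = 9 - 1/2 = 17/2)
p(8, 1)*(u + R) = 17*(5 - 1)/2 = (17/2)*4 = 34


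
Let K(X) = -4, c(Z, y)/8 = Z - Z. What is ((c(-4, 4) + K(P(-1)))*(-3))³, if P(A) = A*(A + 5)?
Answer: 1728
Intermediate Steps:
P(A) = A*(5 + A)
c(Z, y) = 0 (c(Z, y) = 8*(Z - Z) = 8*0 = 0)
((c(-4, 4) + K(P(-1)))*(-3))³ = ((0 - 4)*(-3))³ = (-4*(-3))³ = 12³ = 1728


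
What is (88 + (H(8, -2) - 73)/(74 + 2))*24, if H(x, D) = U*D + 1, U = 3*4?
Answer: 39552/19 ≈ 2081.7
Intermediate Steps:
U = 12
H(x, D) = 1 + 12*D (H(x, D) = 12*D + 1 = 1 + 12*D)
(88 + (H(8, -2) - 73)/(74 + 2))*24 = (88 + ((1 + 12*(-2)) - 73)/(74 + 2))*24 = (88 + ((1 - 24) - 73)/76)*24 = (88 + (-23 - 73)*(1/76))*24 = (88 - 96*1/76)*24 = (88 - 24/19)*24 = (1648/19)*24 = 39552/19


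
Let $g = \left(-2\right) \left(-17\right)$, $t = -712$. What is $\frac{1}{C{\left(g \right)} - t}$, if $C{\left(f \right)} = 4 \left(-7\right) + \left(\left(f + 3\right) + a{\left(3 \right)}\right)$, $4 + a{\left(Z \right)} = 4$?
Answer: $\frac{1}{721} \approx 0.001387$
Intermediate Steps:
$a{\left(Z \right)} = 0$ ($a{\left(Z \right)} = -4 + 4 = 0$)
$g = 34$
$C{\left(f \right)} = -25 + f$ ($C{\left(f \right)} = 4 \left(-7\right) + \left(\left(f + 3\right) + 0\right) = -28 + \left(\left(3 + f\right) + 0\right) = -28 + \left(3 + f\right) = -25 + f$)
$\frac{1}{C{\left(g \right)} - t} = \frac{1}{\left(-25 + 34\right) - -712} = \frac{1}{9 + 712} = \frac{1}{721}$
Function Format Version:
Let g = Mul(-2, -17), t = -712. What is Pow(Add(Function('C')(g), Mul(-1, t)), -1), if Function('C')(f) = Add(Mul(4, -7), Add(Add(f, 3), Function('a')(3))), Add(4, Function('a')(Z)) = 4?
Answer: Rational(1, 721) ≈ 0.0013870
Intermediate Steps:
Function('a')(Z) = 0 (Function('a')(Z) = Add(-4, 4) = 0)
g = 34
Function('C')(f) = Add(-25, f) (Function('C')(f) = Add(Mul(4, -7), Add(Add(f, 3), 0)) = Add(-28, Add(Add(3, f), 0)) = Add(-28, Add(3, f)) = Add(-25, f))
Pow(Add(Function('C')(g), Mul(-1, t)), -1) = Pow(Add(Add(-25, 34), Mul(-1, -712)), -1) = Pow(Add(9, 712), -1) = Pow(721, -1) = Rational(1, 721)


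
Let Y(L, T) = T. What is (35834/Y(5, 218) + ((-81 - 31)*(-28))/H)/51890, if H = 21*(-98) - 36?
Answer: 18588187/5921842470 ≈ 0.0031389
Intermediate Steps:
H = -2094 (H = -2058 - 36 = -2094)
(35834/Y(5, 218) + ((-81 - 31)*(-28))/H)/51890 = (35834/218 + ((-81 - 31)*(-28))/(-2094))/51890 = (35834*(1/218) - 112*(-28)*(-1/2094))*(1/51890) = (17917/109 + 3136*(-1/2094))*(1/51890) = (17917/109 - 1568/1047)*(1/51890) = (18588187/114123)*(1/51890) = 18588187/5921842470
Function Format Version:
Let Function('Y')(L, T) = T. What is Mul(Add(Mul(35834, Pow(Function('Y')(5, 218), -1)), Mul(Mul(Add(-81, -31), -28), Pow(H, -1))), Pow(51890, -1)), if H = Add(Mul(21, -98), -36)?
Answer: Rational(18588187, 5921842470) ≈ 0.0031389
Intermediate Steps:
H = -2094 (H = Add(-2058, -36) = -2094)
Mul(Add(Mul(35834, Pow(Function('Y')(5, 218), -1)), Mul(Mul(Add(-81, -31), -28), Pow(H, -1))), Pow(51890, -1)) = Mul(Add(Mul(35834, Pow(218, -1)), Mul(Mul(Add(-81, -31), -28), Pow(-2094, -1))), Pow(51890, -1)) = Mul(Add(Mul(35834, Rational(1, 218)), Mul(Mul(-112, -28), Rational(-1, 2094))), Rational(1, 51890)) = Mul(Add(Rational(17917, 109), Mul(3136, Rational(-1, 2094))), Rational(1, 51890)) = Mul(Add(Rational(17917, 109), Rational(-1568, 1047)), Rational(1, 51890)) = Mul(Rational(18588187, 114123), Rational(1, 51890)) = Rational(18588187, 5921842470)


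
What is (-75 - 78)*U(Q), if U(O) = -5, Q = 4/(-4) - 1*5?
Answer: 765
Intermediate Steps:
Q = -6 (Q = 4*(-¼) - 5 = -1 - 5 = -6)
(-75 - 78)*U(Q) = (-75 - 78)*(-5) = -153*(-5) = 765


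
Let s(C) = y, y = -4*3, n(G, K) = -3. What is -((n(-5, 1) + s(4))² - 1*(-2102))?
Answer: -2327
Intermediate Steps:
y = -12
s(C) = -12
-((n(-5, 1) + s(4))² - 1*(-2102)) = -((-3 - 12)² - 1*(-2102)) = -((-15)² + 2102) = -(225 + 2102) = -1*2327 = -2327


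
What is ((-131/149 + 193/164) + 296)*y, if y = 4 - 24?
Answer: -36201645/6109 ≈ -5926.0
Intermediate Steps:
y = -20
((-131/149 + 193/164) + 296)*y = ((-131/149 + 193/164) + 296)*(-20) = (7273/24436 + 296)*(-20) = (7240329/24436)*(-20) = -36201645/6109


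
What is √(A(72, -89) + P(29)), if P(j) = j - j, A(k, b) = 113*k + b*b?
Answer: √16057 ≈ 126.72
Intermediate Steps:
A(k, b) = b² + 113*k (A(k, b) = 113*k + b² = b² + 113*k)
P(j) = 0
√(A(72, -89) + P(29)) = √(((-89)² + 113*72) + 0) = √((7921 + 8136) + 0) = √(16057 + 0) = √16057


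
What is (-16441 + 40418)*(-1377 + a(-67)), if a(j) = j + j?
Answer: -36229247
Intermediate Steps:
a(j) = 2*j
(-16441 + 40418)*(-1377 + a(-67)) = (-16441 + 40418)*(-1377 + 2*(-67)) = 23977*(-1377 - 134) = 23977*(-1511) = -36229247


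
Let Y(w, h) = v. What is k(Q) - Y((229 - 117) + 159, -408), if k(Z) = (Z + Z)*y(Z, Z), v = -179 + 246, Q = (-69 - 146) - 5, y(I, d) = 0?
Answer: -67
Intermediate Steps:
Q = -220 (Q = -215 - 5 = -220)
v = 67
Y(w, h) = 67
k(Z) = 0 (k(Z) = (Z + Z)*0 = (2*Z)*0 = 0)
k(Q) - Y((229 - 117) + 159, -408) = 0 - 1*67 = 0 - 67 = -67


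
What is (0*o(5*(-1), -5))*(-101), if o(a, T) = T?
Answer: 0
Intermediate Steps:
(0*o(5*(-1), -5))*(-101) = (0*(-5))*(-101) = 0*(-101) = 0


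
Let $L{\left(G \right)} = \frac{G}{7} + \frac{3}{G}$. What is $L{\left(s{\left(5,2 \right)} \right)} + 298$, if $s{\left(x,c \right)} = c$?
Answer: $\frac{4197}{14} \approx 299.79$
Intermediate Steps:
$L{\left(G \right)} = \frac{3}{G} + \frac{G}{7}$ ($L{\left(G \right)} = G \frac{1}{7} + \frac{3}{G} = \frac{G}{7} + \frac{3}{G} = \frac{3}{G} + \frac{G}{7}$)
$L{\left(s{\left(5,2 \right)} \right)} + 298 = \left(\frac{3}{2} + \frac{1}{7} \cdot 2\right) + 298 = \left(3 \cdot \frac{1}{2} + \frac{2}{7}\right) + 298 = \left(\frac{3}{2} + \frac{2}{7}\right) + 298 = \frac{25}{14} + 298 = \frac{4197}{14}$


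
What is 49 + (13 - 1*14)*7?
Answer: 42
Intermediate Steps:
49 + (13 - 1*14)*7 = 49 + (13 - 14)*7 = 49 - 1*7 = 49 - 7 = 42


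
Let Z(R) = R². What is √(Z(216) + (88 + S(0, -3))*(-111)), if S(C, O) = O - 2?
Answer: √37443 ≈ 193.50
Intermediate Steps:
S(C, O) = -2 + O
√(Z(216) + (88 + S(0, -3))*(-111)) = √(216² + (88 + (-2 - 3))*(-111)) = √(46656 + (88 - 5)*(-111)) = √(46656 + 83*(-111)) = √(46656 - 9213) = √37443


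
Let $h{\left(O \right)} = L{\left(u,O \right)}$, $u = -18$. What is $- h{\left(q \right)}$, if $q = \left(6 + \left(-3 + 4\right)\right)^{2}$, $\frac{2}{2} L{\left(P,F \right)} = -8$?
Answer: $8$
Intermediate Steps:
$L{\left(P,F \right)} = -8$
$q = 49$ ($q = \left(6 + 1\right)^{2} = 7^{2} = 49$)
$h{\left(O \right)} = -8$
$- h{\left(q \right)} = \left(-1\right) \left(-8\right) = 8$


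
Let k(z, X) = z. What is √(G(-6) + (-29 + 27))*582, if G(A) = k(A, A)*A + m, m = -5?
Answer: 582*√29 ≈ 3134.2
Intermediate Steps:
G(A) = -5 + A² (G(A) = A*A - 5 = A² - 5 = -5 + A²)
√(G(-6) + (-29 + 27))*582 = √((-5 + (-6)²) + (-29 + 27))*582 = √((-5 + 36) - 2)*582 = √(31 - 2)*582 = √29*582 = 582*√29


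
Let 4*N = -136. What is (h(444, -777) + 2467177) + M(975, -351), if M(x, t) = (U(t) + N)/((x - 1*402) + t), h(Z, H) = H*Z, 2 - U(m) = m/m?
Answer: 157041975/74 ≈ 2.1222e+6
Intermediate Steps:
U(m) = 1 (U(m) = 2 - m/m = 2 - 1*1 = 2 - 1 = 1)
N = -34 (N = (1/4)*(-136) = -34)
M(x, t) = -33/(-402 + t + x) (M(x, t) = (1 - 34)/((x - 1*402) + t) = -33/((x - 402) + t) = -33/((-402 + x) + t) = -33/(-402 + t + x))
(h(444, -777) + 2467177) + M(975, -351) = (-777*444 + 2467177) - 33/(-402 - 351 + 975) = (-344988 + 2467177) - 33/222 = 2122189 - 33*1/222 = 2122189 - 11/74 = 157041975/74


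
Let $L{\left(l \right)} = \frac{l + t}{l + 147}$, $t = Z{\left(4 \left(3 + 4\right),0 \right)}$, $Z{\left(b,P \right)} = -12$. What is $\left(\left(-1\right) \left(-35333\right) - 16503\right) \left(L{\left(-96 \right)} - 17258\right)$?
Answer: $- \frac{5525136260}{17} \approx -3.2501 \cdot 10^{8}$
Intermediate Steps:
$t = -12$
$L{\left(l \right)} = \frac{-12 + l}{147 + l}$ ($L{\left(l \right)} = \frac{l - 12}{l + 147} = \frac{-12 + l}{147 + l}$)
$\left(\left(-1\right) \left(-35333\right) - 16503\right) \left(L{\left(-96 \right)} - 17258\right) = \left(\left(-1\right) \left(-35333\right) - 16503\right) \left(\frac{-12 - 96}{147 - 96} - 17258\right) = \left(35333 - 16503\right) \left(\frac{1}{51} \left(-108\right) - 17258\right) = 18830 \left(\frac{1}{51} \left(-108\right) - 17258\right) = 18830 \left(- \frac{36}{17} - 17258\right) = 18830 \left(- \frac{293422}{17}\right) = - \frac{5525136260}{17}$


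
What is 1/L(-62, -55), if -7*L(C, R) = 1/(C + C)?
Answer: 868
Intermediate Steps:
L(C, R) = -1/(14*C) (L(C, R) = -1/(7*(C + C)) = -1/(2*C)/7 = -1/(14*C))
1/L(-62, -55) = 1/(-1/14/(-62)) = 1/(-1/14*(-1/62)) = 1/(1/868) = 868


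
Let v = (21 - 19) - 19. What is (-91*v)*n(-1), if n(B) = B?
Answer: -1547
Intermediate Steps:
v = -17 (v = 2 - 19 = -17)
(-91*v)*n(-1) = -91*(-17)*(-1) = 1547*(-1) = -1547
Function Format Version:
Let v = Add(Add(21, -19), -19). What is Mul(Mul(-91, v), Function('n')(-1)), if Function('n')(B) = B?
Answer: -1547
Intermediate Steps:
v = -17 (v = Add(2, -19) = -17)
Mul(Mul(-91, v), Function('n')(-1)) = Mul(Mul(-91, -17), -1) = Mul(1547, -1) = -1547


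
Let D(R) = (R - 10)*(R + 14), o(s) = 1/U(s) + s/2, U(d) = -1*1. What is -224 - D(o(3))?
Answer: -345/4 ≈ -86.250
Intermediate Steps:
U(d) = -1
o(s) = -1 + s/2 (o(s) = 1/(-1) + s/2 = 1*(-1) + s*(½) = -1 + s/2)
D(R) = (-10 + R)*(14 + R)
-224 - D(o(3)) = -224 - (-140 + (-1 + (½)*3)² + 4*(-1 + (½)*3)) = -224 - (-140 + (-1 + 3/2)² + 4*(-1 + 3/2)) = -224 - (-140 + (½)² + 4*(½)) = -224 - (-140 + ¼ + 2) = -224 - 1*(-551/4) = -224 + 551/4 = -345/4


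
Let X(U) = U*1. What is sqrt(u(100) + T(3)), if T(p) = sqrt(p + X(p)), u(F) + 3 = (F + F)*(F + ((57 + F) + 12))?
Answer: sqrt(53797 + sqrt(6)) ≈ 231.95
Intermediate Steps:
X(U) = U
u(F) = -3 + 2*F*(69 + 2*F) (u(F) = -3 + (F + F)*(F + ((57 + F) + 12)) = -3 + (2*F)*(F + (69 + F)) = -3 + (2*F)*(69 + 2*F) = -3 + 2*F*(69 + 2*F))
T(p) = sqrt(2)*sqrt(p) (T(p) = sqrt(p + p) = sqrt(2*p) = sqrt(2)*sqrt(p))
sqrt(u(100) + T(3)) = sqrt((-3 + 4*100**2 + 138*100) + sqrt(2)*sqrt(3)) = sqrt((-3 + 4*10000 + 13800) + sqrt(6)) = sqrt((-3 + 40000 + 13800) + sqrt(6)) = sqrt(53797 + sqrt(6))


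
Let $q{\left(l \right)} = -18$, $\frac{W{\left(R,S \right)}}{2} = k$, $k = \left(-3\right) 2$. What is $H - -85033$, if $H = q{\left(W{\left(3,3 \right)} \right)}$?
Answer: $85015$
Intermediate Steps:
$k = -6$
$W{\left(R,S \right)} = -12$ ($W{\left(R,S \right)} = 2 \left(-6\right) = -12$)
$H = -18$
$H - -85033 = -18 - -85033 = -18 + 85033 = 85015$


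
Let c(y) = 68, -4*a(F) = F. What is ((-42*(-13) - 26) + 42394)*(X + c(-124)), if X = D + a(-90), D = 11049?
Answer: 478040503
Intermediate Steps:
a(F) = -F/4
X = 22143/2 (X = 11049 - ¼*(-90) = 11049 + 45/2 = 22143/2 ≈ 11072.)
((-42*(-13) - 26) + 42394)*(X + c(-124)) = ((-42*(-13) - 26) + 42394)*(22143/2 + 68) = ((546 - 26) + 42394)*(22279/2) = (520 + 42394)*(22279/2) = 42914*(22279/2) = 478040503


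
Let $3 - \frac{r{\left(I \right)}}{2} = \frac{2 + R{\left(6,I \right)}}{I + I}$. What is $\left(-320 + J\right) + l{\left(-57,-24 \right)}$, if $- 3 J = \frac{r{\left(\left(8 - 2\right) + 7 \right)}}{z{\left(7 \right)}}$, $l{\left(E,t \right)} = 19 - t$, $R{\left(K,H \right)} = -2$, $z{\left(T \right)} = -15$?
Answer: $- \frac{4153}{15} \approx -276.87$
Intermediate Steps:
$r{\left(I \right)} = 6$ ($r{\left(I \right)} = 6 - 2 \frac{2 - 2}{I + I} = 6 - 2 \frac{0}{2 I} = 6 - 2 \cdot 0 \frac{1}{2 I} = 6 - 0 = 6 + 0 = 6$)
$J = \frac{2}{15}$ ($J = - \frac{6 \frac{1}{-15}}{3} = - \frac{6 \left(- \frac{1}{15}\right)}{3} = \left(- \frac{1}{3}\right) \left(- \frac{2}{5}\right) = \frac{2}{15} \approx 0.13333$)
$\left(-320 + J\right) + l{\left(-57,-24 \right)} = \left(-320 + \frac{2}{15}\right) + \left(19 - -24\right) = - \frac{4798}{15} + \left(19 + 24\right) = - \frac{4798}{15} + 43 = - \frac{4153}{15}$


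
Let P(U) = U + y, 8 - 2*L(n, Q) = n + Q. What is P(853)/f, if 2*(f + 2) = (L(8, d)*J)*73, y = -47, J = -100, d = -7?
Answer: -806/12777 ≈ -0.063082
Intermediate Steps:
L(n, Q) = 4 - Q/2 - n/2 (L(n, Q) = 4 - (n + Q)/2 = 4 - (Q + n)/2 = 4 + (-Q/2 - n/2) = 4 - Q/2 - n/2)
f = -12777 (f = -2 + (((4 - 1/2*(-7) - 1/2*8)*(-100))*73)/2 = -2 + (((4 + 7/2 - 4)*(-100))*73)/2 = -2 + (((7/2)*(-100))*73)/2 = -2 + (-350*73)/2 = -2 + (1/2)*(-25550) = -2 - 12775 = -12777)
P(U) = -47 + U (P(U) = U - 47 = -47 + U)
P(853)/f = (-47 + 853)/(-12777) = 806*(-1/12777) = -806/12777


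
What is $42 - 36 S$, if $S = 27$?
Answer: $-930$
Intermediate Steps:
$42 - 36 S = 42 - 972 = -930$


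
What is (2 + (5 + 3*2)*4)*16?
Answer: 736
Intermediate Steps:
(2 + (5 + 3*2)*4)*16 = (2 + (5 + 6)*4)*16 = (2 + 11*4)*16 = (2 + 44)*16 = 46*16 = 736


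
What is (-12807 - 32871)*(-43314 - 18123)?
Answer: 2806319286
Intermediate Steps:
(-12807 - 32871)*(-43314 - 18123) = -45678*(-61437) = 2806319286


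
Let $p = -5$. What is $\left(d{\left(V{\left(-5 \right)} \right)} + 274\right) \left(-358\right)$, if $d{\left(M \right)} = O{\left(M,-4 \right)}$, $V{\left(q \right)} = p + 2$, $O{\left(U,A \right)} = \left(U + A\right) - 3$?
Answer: $-94512$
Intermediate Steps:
$O{\left(U,A \right)} = -3 + A + U$ ($O{\left(U,A \right)} = \left(A + U\right) - 3 = -3 + A + U$)
$V{\left(q \right)} = -3$ ($V{\left(q \right)} = -5 + 2 = -3$)
$d{\left(M \right)} = -7 + M$ ($d{\left(M \right)} = -3 - 4 + M = -7 + M$)
$\left(d{\left(V{\left(-5 \right)} \right)} + 274\right) \left(-358\right) = \left(\left(-7 - 3\right) + 274\right) \left(-358\right) = \left(-10 + 274\right) \left(-358\right) = 264 \left(-358\right) = -94512$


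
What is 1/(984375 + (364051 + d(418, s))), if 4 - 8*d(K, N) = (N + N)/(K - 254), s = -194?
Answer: 328/442283989 ≈ 7.4160e-7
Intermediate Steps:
d(K, N) = 1/2 - N/(4*(-254 + K)) (d(K, N) = 1/2 - (N + N)/(8*(K - 254)) = 1/2 - 2*N/(8*(-254 + K)) = 1/2 - N/(4*(-254 + K)))
1/(984375 + (364051 + d(418, s))) = 1/(984375 + (364051 + (-508 - 1*(-194) + 2*418)/(4*(-254 + 418)))) = 1/(984375 + (364051 + (1/4)*(-508 + 194 + 836)/164)) = 1/(984375 + (364051 + (1/4)*(1/164)*522)) = 1/(984375 + (364051 + 261/328)) = 1/(984375 + 119408989/328) = 1/(442283989/328) = 328/442283989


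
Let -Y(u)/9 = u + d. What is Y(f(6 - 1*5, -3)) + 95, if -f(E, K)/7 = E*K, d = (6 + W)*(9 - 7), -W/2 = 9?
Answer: 122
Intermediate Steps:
W = -18 (W = -2*9 = -18)
d = -24 (d = (6 - 18)*(9 - 7) = -12*2 = -24)
f(E, K) = -7*E*K
Y(u) = 216 - 9*u (Y(u) = -9*(u - 24) = -9*(-24 + u) = 216 - 9*u)
Y(f(6 - 1*5, -3)) + 95 = (216 - (-63)*(6 - 1*5)*(-3)) + 95 = (216 - (-63)*(6 - 5)*(-3)) + 95 = (216 - (-63)*(-3)) + 95 = (216 - 9*21) + 95 = (216 - 189) + 95 = 27 + 95 = 122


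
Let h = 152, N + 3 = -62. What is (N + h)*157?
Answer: 13659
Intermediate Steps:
N = -65 (N = -3 - 62 = -65)
(N + h)*157 = (-65 + 152)*157 = 87*157 = 13659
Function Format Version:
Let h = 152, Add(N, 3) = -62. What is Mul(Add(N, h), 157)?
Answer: 13659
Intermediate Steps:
N = -65 (N = Add(-3, -62) = -65)
Mul(Add(N, h), 157) = Mul(Add(-65, 152), 157) = Mul(87, 157) = 13659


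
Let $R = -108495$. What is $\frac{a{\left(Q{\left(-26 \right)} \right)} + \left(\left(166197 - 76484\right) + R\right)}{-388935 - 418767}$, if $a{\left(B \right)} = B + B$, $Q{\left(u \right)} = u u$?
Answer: $\frac{415}{19231} \approx 0.02158$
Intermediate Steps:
$Q{\left(u \right)} = u^{2}$
$a{\left(B \right)} = 2 B$
$\frac{a{\left(Q{\left(-26 \right)} \right)} + \left(\left(166197 - 76484\right) + R\right)}{-388935 - 418767} = \frac{2 \left(-26\right)^{2} + \left(\left(166197 - 76484\right) - 108495\right)}{-388935 - 418767} = \frac{2 \cdot 676 + \left(89713 - 108495\right)}{-807702} = \left(1352 - 18782\right) \left(- \frac{1}{807702}\right) = \left(-17430\right) \left(- \frac{1}{807702}\right) = \frac{415}{19231}$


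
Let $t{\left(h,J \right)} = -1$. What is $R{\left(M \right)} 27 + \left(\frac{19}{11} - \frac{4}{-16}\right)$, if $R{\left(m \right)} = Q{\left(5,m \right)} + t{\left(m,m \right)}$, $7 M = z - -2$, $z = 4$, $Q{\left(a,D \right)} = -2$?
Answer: $- \frac{3477}{44} \approx -79.023$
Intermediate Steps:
$M = \frac{6}{7}$ ($M = \frac{4 - -2}{7} = \frac{4 + 2}{7} = \frac{1}{7} \cdot 6 = \frac{6}{7} \approx 0.85714$)
$R{\left(m \right)} = -3$ ($R{\left(m \right)} = -2 - 1 = -3$)
$R{\left(M \right)} 27 + \left(\frac{19}{11} - \frac{4}{-16}\right) = \left(-3\right) 27 + \left(\frac{19}{11} - \frac{4}{-16}\right) = -81 + \left(19 \cdot \frac{1}{11} - - \frac{1}{4}\right) = -81 + \left(\frac{19}{11} + \frac{1}{4}\right) = -81 + \frac{87}{44} = - \frac{3477}{44}$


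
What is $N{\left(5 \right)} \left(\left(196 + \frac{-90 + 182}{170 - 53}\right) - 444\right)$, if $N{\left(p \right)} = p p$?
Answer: $- \frac{723100}{117} \approx -6180.3$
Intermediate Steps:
$N{\left(p \right)} = p^{2}$
$N{\left(5 \right)} \left(\left(196 + \frac{-90 + 182}{170 - 53}\right) - 444\right) = 5^{2} \left(\left(196 + \frac{-90 + 182}{170 - 53}\right) - 444\right) = 25 \left(\left(196 + \frac{92}{117}\right) - 444\right) = 25 \left(\frac{23024}{117} - 444\right) = 25 \left(- \frac{28924}{117}\right) = - \frac{723100}{117}$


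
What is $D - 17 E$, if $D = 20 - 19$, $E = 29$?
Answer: $-492$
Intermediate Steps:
$D = 1$
$D - 17 E = 1 - 493 = -492$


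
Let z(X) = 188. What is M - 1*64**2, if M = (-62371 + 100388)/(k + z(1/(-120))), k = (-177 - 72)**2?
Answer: -254688127/62189 ≈ -4095.4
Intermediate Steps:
k = 62001 (k = (-249)**2 = 62001)
M = 38017/62189 (M = (-62371 + 100388)/(62001 + 188) = 38017/62189 ≈ 0.61131)
M - 1*64**2 = 38017/62189 - 1*64**2 = 38017/62189 - 1*4096 = 38017/62189 - 4096 = -254688127/62189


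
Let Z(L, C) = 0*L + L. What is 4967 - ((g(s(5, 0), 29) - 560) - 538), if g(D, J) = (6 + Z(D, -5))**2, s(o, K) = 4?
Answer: 5965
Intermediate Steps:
Z(L, C) = L (Z(L, C) = 0 + L = L)
g(D, J) = (6 + D)**2
4967 - ((g(s(5, 0), 29) - 560) - 538) = 4967 - (((6 + 4)**2 - 560) - 538) = 4967 - ((10**2 - 560) - 538) = 4967 - ((100 - 560) - 538) = 4967 - (-460 - 538) = 4967 - 1*(-998) = 4967 + 998 = 5965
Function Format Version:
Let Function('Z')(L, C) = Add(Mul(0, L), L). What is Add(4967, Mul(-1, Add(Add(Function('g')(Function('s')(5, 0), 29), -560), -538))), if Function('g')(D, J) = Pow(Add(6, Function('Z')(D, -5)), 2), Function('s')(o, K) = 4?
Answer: 5965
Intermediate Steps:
Function('Z')(L, C) = L (Function('Z')(L, C) = Add(0, L) = L)
Function('g')(D, J) = Pow(Add(6, D), 2)
Add(4967, Mul(-1, Add(Add(Function('g')(Function('s')(5, 0), 29), -560), -538))) = Add(4967, Mul(-1, Add(Add(Pow(Add(6, 4), 2), -560), -538))) = Add(4967, Mul(-1, Add(Add(Pow(10, 2), -560), -538))) = Add(4967, Mul(-1, Add(Add(100, -560), -538))) = Add(4967, Mul(-1, Add(-460, -538))) = Add(4967, Mul(-1, -998)) = Add(4967, 998) = 5965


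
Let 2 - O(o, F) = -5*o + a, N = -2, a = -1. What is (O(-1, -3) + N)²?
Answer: 16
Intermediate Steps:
O(o, F) = 3 + 5*o (O(o, F) = 2 - (-5*o - 1) = 2 - (-1 - 5*o) = 2 + (1 + 5*o) = 3 + 5*o)
(O(-1, -3) + N)² = ((3 + 5*(-1)) - 2)² = ((3 - 5) - 2)² = (-2 - 2)² = (-4)² = 16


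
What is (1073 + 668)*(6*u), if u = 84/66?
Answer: 146244/11 ≈ 13295.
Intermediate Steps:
u = 14/11 (u = 84*(1/66) = 14/11 ≈ 1.2727)
(1073 + 668)*(6*u) = (1073 + 668)*(6*(14/11)) = 1741*(84/11) = 146244/11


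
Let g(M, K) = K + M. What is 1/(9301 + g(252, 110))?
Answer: 1/9663 ≈ 0.00010349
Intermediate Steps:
1/(9301 + g(252, 110)) = 1/(9301 + (110 + 252)) = 1/(9301 + 362) = 1/9663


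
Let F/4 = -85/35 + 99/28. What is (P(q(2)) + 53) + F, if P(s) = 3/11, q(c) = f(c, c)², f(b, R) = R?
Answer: 4443/77 ≈ 57.701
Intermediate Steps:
q(c) = c²
P(s) = 3/11 (P(s) = 3*(1/11) = 3/11)
F = 31/7 (F = 4*(-85/35 + 99/28) = 4*(-85*1/35 + 99*(1/28)) = 4*(-17/7 + 99/28) = 4*(31/28) = 31/7 ≈ 4.4286)
(P(q(2)) + 53) + F = (3/11 + 53) + 31/7 = 586/11 + 31/7 = 4443/77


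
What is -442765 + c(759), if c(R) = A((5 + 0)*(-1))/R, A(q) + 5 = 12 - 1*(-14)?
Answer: -112019538/253 ≈ -4.4277e+5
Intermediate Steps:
A(q) = 21 (A(q) = -5 + (12 - 1*(-14)) = -5 + (12 + 14) = -5 + 26 = 21)
c(R) = 21/R
-442765 + c(759) = -442765 + 21/759 = -442765 + 21*(1/759) = -442765 + 7/253 = -112019538/253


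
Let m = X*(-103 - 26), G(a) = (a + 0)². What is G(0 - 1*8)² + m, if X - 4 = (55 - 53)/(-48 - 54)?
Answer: 60903/17 ≈ 3582.5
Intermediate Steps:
G(a) = a²
X = 203/51 (X = 4 + (55 - 53)/(-48 - 54) = 4 + 2/(-102) = 4 + 2*(-1/102) = 4 - 1/51 = 203/51 ≈ 3.9804)
m = -8729/17 (m = 203*(-103 - 26)/51 = (203/51)*(-129) = -8729/17 ≈ -513.47)
G(0 - 1*8)² + m = ((0 - 1*8)²)² - 8729/17 = ((0 - 8)²)² - 8729/17 = ((-8)²)² - 8729/17 = 64² - 8729/17 = 4096 - 8729/17 = 60903/17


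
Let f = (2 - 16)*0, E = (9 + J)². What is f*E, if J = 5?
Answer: 0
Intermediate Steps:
E = 196 (E = (9 + 5)² = 14² = 196)
f = 0 (f = -14*0 = 0)
f*E = 0*196 = 0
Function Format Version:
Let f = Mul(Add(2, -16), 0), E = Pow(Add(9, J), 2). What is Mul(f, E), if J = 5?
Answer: 0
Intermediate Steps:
E = 196 (E = Pow(Add(9, 5), 2) = Pow(14, 2) = 196)
f = 0 (f = Mul(-14, 0) = 0)
Mul(f, E) = Mul(0, 196) = 0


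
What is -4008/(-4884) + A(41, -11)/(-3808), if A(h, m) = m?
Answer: 1276349/1549856 ≈ 0.82353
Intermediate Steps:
-4008/(-4884) + A(41, -11)/(-3808) = -4008/(-4884) - 11/(-3808) = -4008*(-1/4884) - 11*(-1/3808) = 334/407 + 11/3808 = 1276349/1549856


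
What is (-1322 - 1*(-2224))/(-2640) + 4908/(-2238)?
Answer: -113453/44760 ≈ -2.5347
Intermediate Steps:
(-1322 - 1*(-2224))/(-2640) + 4908/(-2238) = (-1322 + 2224)*(-1/2640) + 4908*(-1/2238) = 902*(-1/2640) - 818/373 = -41/120 - 818/373 = -113453/44760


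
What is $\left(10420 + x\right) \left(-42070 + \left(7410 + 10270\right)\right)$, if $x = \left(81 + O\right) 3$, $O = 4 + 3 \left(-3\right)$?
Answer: $-259704720$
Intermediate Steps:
$O = -5$ ($O = 4 - 9 = -5$)
$x = 228$ ($x = \left(81 - 5\right) 3 = 76 \cdot 3 = 228$)
$\left(10420 + x\right) \left(-42070 + \left(7410 + 10270\right)\right) = \left(10420 + 228\right) \left(-42070 + \left(7410 + 10270\right)\right) = 10648 \left(-42070 + 17680\right) = 10648 \left(-24390\right) = -259704720$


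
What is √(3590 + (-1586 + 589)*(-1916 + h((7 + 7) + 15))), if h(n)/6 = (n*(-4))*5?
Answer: √5383402 ≈ 2320.2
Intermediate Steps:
h(n) = -120*n (h(n) = 6*((n*(-4))*5) = 6*(-4*n*5) = 6*(-20*n) = -120*n)
√(3590 + (-1586 + 589)*(-1916 + h((7 + 7) + 15))) = √(3590 + (-1586 + 589)*(-1916 - 120*((7 + 7) + 15))) = √(3590 - 997*(-1916 - 120*(14 + 15))) = √(3590 - 997*(-1916 - 120*29)) = √(3590 - 997*(-1916 - 3480)) = √(3590 - 997*(-5396)) = √(3590 + 5379812) = √5383402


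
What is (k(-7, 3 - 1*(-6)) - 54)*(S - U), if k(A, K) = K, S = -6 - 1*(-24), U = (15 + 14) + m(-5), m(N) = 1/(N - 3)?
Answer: 3915/8 ≈ 489.38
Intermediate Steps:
m(N) = 1/(-3 + N)
U = 231/8 (U = (15 + 14) + 1/(-3 - 5) = 29 + 1/(-8) = 29 - ⅛ = 231/8 ≈ 28.875)
S = 18 (S = -6 + 24 = 18)
(k(-7, 3 - 1*(-6)) - 54)*(S - U) = ((3 - 1*(-6)) - 54)*(18 - 1*231/8) = ((3 + 6) - 54)*(18 - 231/8) = (9 - 54)*(-87/8) = -45*(-87/8) = 3915/8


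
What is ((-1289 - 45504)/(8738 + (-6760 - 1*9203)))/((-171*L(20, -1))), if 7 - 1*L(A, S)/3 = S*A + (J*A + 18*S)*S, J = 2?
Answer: -46793/181614825 ≈ -0.00025765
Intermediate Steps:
L(A, S) = 21 - 3*A*S - 3*S*(2*A + 18*S) (L(A, S) = 21 - 3*(S*A + (2*A + 18*S)*S) = 21 - 3*(A*S + S*(2*A + 18*S)) = 21 + (-3*A*S - 3*S*(2*A + 18*S)) = 21 - 3*A*S - 3*S*(2*A + 18*S))
((-1289 - 45504)/(8738 + (-6760 - 1*9203)))/((-171*L(20, -1))) = ((-1289 - 45504)/(8738 + (-6760 - 1*9203)))/((-171*(21 - 54*(-1)**2 - 9*20*(-1)))) = (-46793/(8738 + (-6760 - 9203)))/((-171*(21 - 54*1 + 180))) = (-46793/(8738 - 15963))/((-171*(21 - 54 + 180))) = (-46793/(-7225))/((-171*147)) = -46793*(-1/7225)/(-25137) = (46793/7225)*(-1/25137) = -46793/181614825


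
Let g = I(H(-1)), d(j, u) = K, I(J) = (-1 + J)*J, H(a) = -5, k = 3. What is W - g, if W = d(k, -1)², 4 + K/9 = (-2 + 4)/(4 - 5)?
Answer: 2886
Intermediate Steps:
I(J) = J*(-1 + J)
K = -54 (K = -36 + 9*((-2 + 4)/(4 - 5)) = -36 + 9*(2/(-1)) = -36 + 9*(2*(-1)) = -36 + 9*(-2) = -36 - 18 = -54)
d(j, u) = -54
g = 30 (g = -5*(-1 - 5) = -5*(-6) = 30)
W = 2916 (W = (-54)² = 2916)
W - g = 2916 - 1*30 = 2916 - 30 = 2886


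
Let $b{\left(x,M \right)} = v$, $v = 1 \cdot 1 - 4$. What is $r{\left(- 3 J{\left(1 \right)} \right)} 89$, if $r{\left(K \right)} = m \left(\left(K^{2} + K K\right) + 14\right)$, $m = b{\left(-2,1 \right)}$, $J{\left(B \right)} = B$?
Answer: $-8544$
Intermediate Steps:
$v = -3$ ($v = 1 - 4 = -3$)
$b{\left(x,M \right)} = -3$
$m = -3$
$r{\left(K \right)} = -42 - 6 K^{2}$ ($r{\left(K \right)} = - 3 \left(\left(K^{2} + K K\right) + 14\right) = - 3 \left(\left(K^{2} + K^{2}\right) + 14\right) = - 3 \left(2 K^{2} + 14\right) = - 3 \left(14 + 2 K^{2}\right) = -42 - 6 K^{2}$)
$r{\left(- 3 J{\left(1 \right)} \right)} 89 = \left(-42 - 6 \left(\left(-3\right) 1\right)^{2}\right) 89 = \left(-42 - 6 \left(-3\right)^{2}\right) 89 = \left(-42 - 54\right) 89 = \left(-96\right) 89 = -8544$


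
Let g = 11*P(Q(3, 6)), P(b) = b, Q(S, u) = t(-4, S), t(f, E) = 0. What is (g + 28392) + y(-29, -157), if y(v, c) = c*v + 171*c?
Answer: 6098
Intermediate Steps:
y(v, c) = 171*c + c*v
Q(S, u) = 0
g = 0 (g = 11*0 = 0)
(g + 28392) + y(-29, -157) = (0 + 28392) - 157*(171 - 29) = 28392 - 157*142 = 28392 - 22294 = 6098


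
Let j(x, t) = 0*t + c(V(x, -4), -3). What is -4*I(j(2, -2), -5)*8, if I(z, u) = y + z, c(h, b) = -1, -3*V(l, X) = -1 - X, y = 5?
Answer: -128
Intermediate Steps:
V(l, X) = ⅓ + X/3 (V(l, X) = -(-1 - X)/3 = ⅓ + X/3)
j(x, t) = -1 (j(x, t) = 0*t - 1 = 0 - 1 = -1)
I(z, u) = 5 + z
-4*I(j(2, -2), -5)*8 = -4*(5 - 1)*8 = -4*4*8 = -16*8 = -128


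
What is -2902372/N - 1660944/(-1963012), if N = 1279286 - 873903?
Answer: -114183468248/18085720309 ≈ -6.3135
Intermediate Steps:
N = 405383
-2902372/N - 1660944/(-1963012) = -2902372/405383 - 1660944/(-1963012) = -2902372*1/405383 - 1660944*(-1/1963012) = -263852/36853 + 415236/490753 = -114183468248/18085720309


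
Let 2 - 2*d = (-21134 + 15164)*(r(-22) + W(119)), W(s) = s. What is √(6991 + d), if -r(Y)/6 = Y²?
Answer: I*√8306233 ≈ 2882.1*I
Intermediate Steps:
r(Y) = -6*Y²
d = -8313224 (d = 1 - (-21134 + 15164)*(-6*(-22)² + 119)/2 = 1 - (-2985)*(-6*484 + 119) = 1 - (-2985)*(-2904 + 119) = 1 - (-2985)*(-2785) = 1 - ½*16626450 = 1 - 8313225 = -8313224)
√(6991 + d) = √(6991 - 8313224) = √(-8306233) = I*√8306233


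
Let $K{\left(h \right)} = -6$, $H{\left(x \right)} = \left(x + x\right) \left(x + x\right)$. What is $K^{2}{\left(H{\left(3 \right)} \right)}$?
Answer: $36$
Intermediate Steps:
$H{\left(x \right)} = 4 x^{2}$ ($H{\left(x \right)} = 2 x 2 x = 4 x^{2}$)
$K^{2}{\left(H{\left(3 \right)} \right)} = \left(-6\right)^{2} = 36$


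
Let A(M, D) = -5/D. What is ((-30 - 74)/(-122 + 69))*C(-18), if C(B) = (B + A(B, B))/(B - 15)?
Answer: 1508/1431 ≈ 1.0538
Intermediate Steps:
C(B) = (B - 5/B)/(-15 + B) (C(B) = (B - 5/B)/(B - 15) = (B - 5/B)/(-15 + B))
((-30 - 74)/(-122 + 69))*C(-18) = ((-30 - 74)/(-122 + 69))*((-5 + (-18)²)/((-18)*(-15 - 18))) = (-104/(-53))*(-1/18*(-5 + 324)/(-33)) = (-104*(-1/53))*(-1/18*(-1/33)*319) = (104/53)*(29/54) = 1508/1431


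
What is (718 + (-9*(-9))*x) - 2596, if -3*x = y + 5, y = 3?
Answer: -2094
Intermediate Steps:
x = -8/3 (x = -(3 + 5)/3 = -⅓*8 = -8/3 ≈ -2.6667)
(718 + (-9*(-9))*x) - 2596 = (718 - 9*(-9)*(-8/3)) - 2596 = (718 + 81*(-8/3)) - 2596 = (718 - 216) - 2596 = 502 - 2596 = -2094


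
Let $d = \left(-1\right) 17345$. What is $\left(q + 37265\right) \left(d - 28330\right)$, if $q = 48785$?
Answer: $-3930333750$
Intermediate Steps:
$d = -17345$
$\left(q + 37265\right) \left(d - 28330\right) = \left(48785 + 37265\right) \left(-17345 - 28330\right) = 86050 \left(-45675\right) = -3930333750$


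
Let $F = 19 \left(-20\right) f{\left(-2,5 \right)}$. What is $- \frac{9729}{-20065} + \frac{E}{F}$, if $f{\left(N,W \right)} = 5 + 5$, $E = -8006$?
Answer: $\frac{19761059}{7624700} \approx 2.5917$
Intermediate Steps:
$f{\left(N,W \right)} = 10$
$F = -3800$ ($F = 19 \left(-20\right) 10 = \left(-380\right) 10 = -3800$)
$- \frac{9729}{-20065} + \frac{E}{F} = - \frac{9729}{-20065} - \frac{8006}{-3800} = \left(-9729\right) \left(- \frac{1}{20065}\right) - - \frac{4003}{1900} = \frac{9729}{20065} + \frac{4003}{1900} = \frac{19761059}{7624700}$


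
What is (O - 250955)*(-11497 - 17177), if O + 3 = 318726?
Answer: -1943179632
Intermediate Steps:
O = 318723 (O = -3 + 318726 = 318723)
(O - 250955)*(-11497 - 17177) = (318723 - 250955)*(-11497 - 17177) = 67768*(-28674) = -1943179632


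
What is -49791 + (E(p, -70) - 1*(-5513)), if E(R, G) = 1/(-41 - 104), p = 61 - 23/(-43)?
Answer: -6420311/145 ≈ -44278.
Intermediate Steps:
p = 2646/43 (p = 61 - 23*(-1/43) = 61 + 23/43 = 2646/43 ≈ 61.535)
E(R, G) = -1/145 (E(R, G) = 1/(-145) = -1/145)
-49791 + (E(p, -70) - 1*(-5513)) = -49791 + (-1/145 - 1*(-5513)) = -49791 + (-1/145 + 5513) = -49791 + 799384/145 = -6420311/145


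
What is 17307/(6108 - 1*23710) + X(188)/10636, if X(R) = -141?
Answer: -93279567/93607436 ≈ -0.99650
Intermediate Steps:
17307/(6108 - 1*23710) + X(188)/10636 = 17307/(6108 - 1*23710) - 141/10636 = 17307/(6108 - 23710) - 141*1/10636 = 17307/(-17602) - 141/10636 = 17307*(-1/17602) - 141/10636 = -17307/17602 - 141/10636 = -93279567/93607436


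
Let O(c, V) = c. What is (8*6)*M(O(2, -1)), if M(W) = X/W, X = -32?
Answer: -768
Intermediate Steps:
M(W) = -32/W
(8*6)*M(O(2, -1)) = (8*6)*(-32/2) = 48*(-32*½) = 48*(-16) = -768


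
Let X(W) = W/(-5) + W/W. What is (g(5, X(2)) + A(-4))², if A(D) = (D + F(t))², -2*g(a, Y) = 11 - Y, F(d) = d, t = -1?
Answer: 9801/25 ≈ 392.04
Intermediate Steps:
X(W) = 1 - W/5 (X(W) = W*(-⅕) + 1 = -W/5 + 1 = 1 - W/5)
g(a, Y) = -11/2 + Y/2 (g(a, Y) = -(11 - Y)/2 = -11/2 + Y/2)
A(D) = (-1 + D)² (A(D) = (D - 1)² = (-1 + D)²)
(g(5, X(2)) + A(-4))² = ((-11/2 + (1 - ⅕*2)/2) + (-1 - 4)²)² = ((-11/2 + (1 - ⅖)/2) + (-5)²)² = ((-11/2 + (½)*(⅗)) + 25)² = ((-11/2 + 3/10) + 25)² = (-26/5 + 25)² = (99/5)² = 9801/25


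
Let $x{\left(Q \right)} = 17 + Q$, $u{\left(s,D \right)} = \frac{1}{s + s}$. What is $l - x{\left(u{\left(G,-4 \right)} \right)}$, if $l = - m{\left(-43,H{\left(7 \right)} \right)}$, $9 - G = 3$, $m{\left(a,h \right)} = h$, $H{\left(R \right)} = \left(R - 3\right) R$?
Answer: $- \frac{541}{12} \approx -45.083$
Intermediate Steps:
$H{\left(R \right)} = R \left(-3 + R\right)$ ($H{\left(R \right)} = \left(-3 + R\right) R = R \left(-3 + R\right)$)
$G = 6$ ($G = 9 - 3 = 6$)
$u{\left(s,D \right)} = \frac{1}{2 s}$
$l = -28$ ($l = - 7 \left(-3 + 7\right) = - 7 \cdot 4 = \left(-1\right) 28 = -28$)
$l - x{\left(u{\left(G,-4 \right)} \right)} = -28 - \left(17 + \frac{1}{2 \cdot 6}\right) = -28 - \left(17 + \frac{1}{2} \cdot \frac{1}{6}\right) = -28 - \left(17 + \frac{1}{12}\right) = -28 - \frac{205}{12} = - \frac{541}{12}$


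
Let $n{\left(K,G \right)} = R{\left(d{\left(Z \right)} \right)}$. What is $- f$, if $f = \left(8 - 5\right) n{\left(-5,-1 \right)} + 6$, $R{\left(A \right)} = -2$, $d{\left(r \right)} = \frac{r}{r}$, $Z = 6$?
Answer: $0$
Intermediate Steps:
$d{\left(r \right)} = 1$
$n{\left(K,G \right)} = -2$
$f = 0$ ($f = \left(8 - 5\right) \left(-2\right) + 6 = 3 \left(-2\right) + 6 = -6 + 6 = 0$)
$- f = \left(-1\right) 0 = 0$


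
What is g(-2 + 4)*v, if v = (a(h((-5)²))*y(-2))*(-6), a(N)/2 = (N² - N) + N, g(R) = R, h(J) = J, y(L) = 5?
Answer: -75000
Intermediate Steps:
a(N) = 2*N² (a(N) = 2*((N² - N) + N) = 2*N²)
v = -37500 (v = ((2*((-5)²)²)*5)*(-6) = ((2*25²)*5)*(-6) = ((2*625)*5)*(-6) = (1250*5)*(-6) = 6250*(-6) = -37500)
g(-2 + 4)*v = (-2 + 4)*(-37500) = 2*(-37500) = -75000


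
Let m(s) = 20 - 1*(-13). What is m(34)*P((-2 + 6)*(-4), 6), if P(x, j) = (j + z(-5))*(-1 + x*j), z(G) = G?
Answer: -3201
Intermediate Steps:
P(x, j) = (-1 + j*x)*(-5 + j) (P(x, j) = (j - 5)*(-1 + x*j) = (-5 + j)*(-1 + j*x) = (-1 + j*x)*(-5 + j))
m(s) = 33 (m(s) = 20 + 13 = 33)
m(34)*P((-2 + 6)*(-4), 6) = 33*(5 - 1*6 + ((-2 + 6)*(-4))*6² - 5*6*(-2 + 6)*(-4)) = 33*(5 - 6 + (4*(-4))*36 - 5*6*4*(-4)) = 33*(5 - 6 - 16*36 - 5*6*(-16)) = 33*(5 - 6 - 576 + 480) = 33*(-97) = -3201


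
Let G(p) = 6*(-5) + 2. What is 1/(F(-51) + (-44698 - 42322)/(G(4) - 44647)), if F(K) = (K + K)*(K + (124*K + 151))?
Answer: 8935/5672384284 ≈ 1.5752e-6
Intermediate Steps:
F(K) = 2*K*(151 + 125*K) (F(K) = (2*K)*(K + (151 + 124*K)) = (2*K)*(151 + 125*K) = 2*K*(151 + 125*K))
G(p) = -28 (G(p) = -30 + 2 = -28)
1/(F(-51) + (-44698 - 42322)/(G(4) - 44647)) = 1/(2*(-51)*(151 + 125*(-51)) + (-44698 - 42322)/(-28 - 44647)) = 1/(2*(-51)*(151 - 6375) - 87020/(-44675)) = 1/(2*(-51)*(-6224) - 87020*(-1/44675)) = 1/(634848 + 17404/8935) = 1/(5672384284/8935) = 8935/5672384284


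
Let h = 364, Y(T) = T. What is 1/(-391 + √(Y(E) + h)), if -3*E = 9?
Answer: -1/372 ≈ -0.0026882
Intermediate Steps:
E = -3 (E = -⅓*9 = -3)
1/(-391 + √(Y(E) + h)) = 1/(-391 + √(-3 + 364)) = 1/(-391 + √361) = 1/(-391 + 19) = 1/(-372) = -1/372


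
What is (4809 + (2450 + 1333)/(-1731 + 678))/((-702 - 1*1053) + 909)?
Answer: -64873/11421 ≈ -5.6802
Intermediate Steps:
(4809 + (2450 + 1333)/(-1731 + 678))/((-702 - 1*1053) + 909) = (4809 + 3783/(-1053))/((-702 - 1053) + 909) = (4809 + 3783*(-1/1053))/(-1755 + 909) = (4809 - 97/27)/(-846) = (129746/27)*(-1/846) = -64873/11421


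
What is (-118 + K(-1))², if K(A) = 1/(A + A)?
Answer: 56169/4 ≈ 14042.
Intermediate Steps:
K(A) = 1/(2*A)
(-118 + K(-1))² = (-118 + (½)/(-1))² = (-118 + (½)*(-1))² = (-118 - ½)² = (-237/2)² = 56169/4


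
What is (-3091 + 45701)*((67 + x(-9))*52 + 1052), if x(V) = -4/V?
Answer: 1748373520/9 ≈ 1.9426e+8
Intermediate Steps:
(-3091 + 45701)*((67 + x(-9))*52 + 1052) = (-3091 + 45701)*((67 - 4/(-9))*52 + 1052) = 42610*((67 - 4*(-⅑))*52 + 1052) = 42610*((67 + 4/9)*52 + 1052) = 42610*((607/9)*52 + 1052) = 42610*(31564/9 + 1052) = 42610*(41032/9) = 1748373520/9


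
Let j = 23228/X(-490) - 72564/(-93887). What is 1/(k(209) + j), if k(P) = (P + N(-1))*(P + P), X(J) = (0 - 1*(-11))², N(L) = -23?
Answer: 11360327/885432291076 ≈ 1.2830e-5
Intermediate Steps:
X(J) = 121 (X(J) = (0 + 11)² = 11² = 121)
j = 2189587480/11360327 (j = 23228/121 - 72564/(-93887) = 23228*(1/121) - 72564*(-1/93887) = 23228/121 + 72564/93887 = 2189587480/11360327 ≈ 192.74)
k(P) = 2*P*(-23 + P) (k(P) = (P - 23)*(P + P) = (-23 + P)*(2*P) = 2*P*(-23 + P))
1/(k(209) + j) = 1/(2*209*(-23 + 209) + 2189587480/11360327) = 1/(2*209*186 + 2189587480/11360327) = 1/(77748 + 2189587480/11360327) = 1/(885432291076/11360327) = 11360327/885432291076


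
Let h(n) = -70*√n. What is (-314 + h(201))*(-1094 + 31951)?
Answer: -9689098 - 2159990*√201 ≈ -4.0312e+7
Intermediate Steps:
(-314 + h(201))*(-1094 + 31951) = (-314 - 70*√201)*(-1094 + 31951) = (-314 - 70*√201)*30857 = -9689098 - 2159990*√201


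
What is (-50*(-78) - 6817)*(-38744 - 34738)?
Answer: 214346994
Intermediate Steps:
(-50*(-78) - 6817)*(-38744 - 34738) = (3900 - 6817)*(-73482) = -2917*(-73482) = 214346994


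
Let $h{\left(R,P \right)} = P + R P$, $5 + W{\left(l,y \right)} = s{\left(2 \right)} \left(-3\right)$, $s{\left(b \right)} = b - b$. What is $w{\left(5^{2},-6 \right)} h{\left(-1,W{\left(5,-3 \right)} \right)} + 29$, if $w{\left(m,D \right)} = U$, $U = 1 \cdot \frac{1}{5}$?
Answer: $29$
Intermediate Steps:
$s{\left(b \right)} = 0$
$U = \frac{1}{5}$ ($U = 1 \cdot \frac{1}{5} = \frac{1}{5} \approx 0.2$)
$w{\left(m,D \right)} = \frac{1}{5}$
$W{\left(l,y \right)} = -5$ ($W{\left(l,y \right)} = -5 + 0 \left(-3\right) = -5 + 0 = -5$)
$h{\left(R,P \right)} = P + P R$
$w{\left(5^{2},-6 \right)} h{\left(-1,W{\left(5,-3 \right)} \right)} + 29 = \frac{\left(-5\right) \left(1 - 1\right)}{5} + 29 = \frac{\left(-5\right) 0}{5} + 29 = \frac{1}{5} \cdot 0 + 29 = 0 + 29 = 29$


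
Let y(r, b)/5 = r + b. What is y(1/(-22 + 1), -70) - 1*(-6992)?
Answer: 139477/21 ≈ 6641.8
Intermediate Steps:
y(r, b) = 5*b + 5*r (y(r, b) = 5*(r + b) = 5*(b + r) = 5*b + 5*r)
y(1/(-22 + 1), -70) - 1*(-6992) = (5*(-70) + 5/(-22 + 1)) - 1*(-6992) = (-350 + 5/(-21)) + 6992 = (-350 + 5*(-1/21)) + 6992 = (-350 - 5/21) + 6992 = -7355/21 + 6992 = 139477/21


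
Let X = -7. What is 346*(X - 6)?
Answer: -4498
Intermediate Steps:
346*(X - 6) = 346*(-7 - 6) = 346*(-13) = -4498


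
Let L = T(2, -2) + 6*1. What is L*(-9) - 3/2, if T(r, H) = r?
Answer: -147/2 ≈ -73.500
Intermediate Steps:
L = 8 (L = 2 + 6*1 = 2 + 6 = 8)
L*(-9) - 3/2 = 8*(-9) - 3/2 = -72 - 3*½ = -72 - 3/2 = -147/2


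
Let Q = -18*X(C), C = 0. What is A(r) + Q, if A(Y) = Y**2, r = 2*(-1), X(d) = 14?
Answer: -248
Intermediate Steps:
r = -2
Q = -252 (Q = -18*14 = -252)
A(r) + Q = (-2)**2 - 252 = 4 - 252 = -248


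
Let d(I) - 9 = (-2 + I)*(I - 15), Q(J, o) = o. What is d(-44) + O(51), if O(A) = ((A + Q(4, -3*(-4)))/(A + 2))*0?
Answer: 2723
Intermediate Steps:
d(I) = 9 + (-15 + I)*(-2 + I) (d(I) = 9 + (-2 + I)*(I - 15) = 9 + (-2 + I)*(-15 + I) = 9 + (-15 + I)*(-2 + I))
O(A) = 0 (O(A) = ((A - 3*(-4))/(A + 2))*0 = ((A + 12)/(2 + A))*0 = ((12 + A)/(2 + A))*0 = 0)
d(-44) + O(51) = (39 + (-44)² - 17*(-44)) + 0 = (39 + 1936 + 748) + 0 = 2723 + 0 = 2723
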